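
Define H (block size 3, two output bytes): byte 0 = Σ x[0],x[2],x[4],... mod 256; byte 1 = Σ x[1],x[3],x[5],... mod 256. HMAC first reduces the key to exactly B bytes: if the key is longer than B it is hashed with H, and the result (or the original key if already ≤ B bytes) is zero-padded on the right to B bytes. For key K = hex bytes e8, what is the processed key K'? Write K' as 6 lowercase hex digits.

e80000

Key hex bytes e8 is 1 byte ≤ B = 3; zero-pad to 3 bytes: K' = e8 00 00.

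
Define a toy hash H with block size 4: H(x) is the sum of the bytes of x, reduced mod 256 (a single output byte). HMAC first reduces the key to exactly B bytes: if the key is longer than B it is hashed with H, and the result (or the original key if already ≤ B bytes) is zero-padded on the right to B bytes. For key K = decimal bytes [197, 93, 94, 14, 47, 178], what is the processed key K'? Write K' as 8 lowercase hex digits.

6f000000

|K| = 6 > B = 4, so first hash the key.
H(K): sum = 197+93+94+14+47+178 = 623; mod 256 = 111 → 6f.
Zero-pad H(K) = 6f to 4 bytes: K' = 6f 00 00 00.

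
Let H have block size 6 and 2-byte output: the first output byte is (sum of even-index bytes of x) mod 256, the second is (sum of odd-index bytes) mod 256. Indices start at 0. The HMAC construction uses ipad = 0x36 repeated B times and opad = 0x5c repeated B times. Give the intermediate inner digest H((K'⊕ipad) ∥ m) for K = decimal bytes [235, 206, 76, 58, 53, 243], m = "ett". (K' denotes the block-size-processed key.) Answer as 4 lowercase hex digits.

333d

Key decimal bytes [235, 206, 76, 58, 53, 243] = eb ce 4c 3a 35 f3 is exactly B = 6 bytes: K' = eb ce 4c 3a 35 f3.
K' ⊕ ipad = dd f8 7a 0c 03 c5.
Inner input = dd f8 7a 0c 03 c5 ∥ 65 74 74.
Inner hash: even-index sum = 563 mod 256 = 51; odd-index sum = 573 mod 256 = 61 → 33 3d.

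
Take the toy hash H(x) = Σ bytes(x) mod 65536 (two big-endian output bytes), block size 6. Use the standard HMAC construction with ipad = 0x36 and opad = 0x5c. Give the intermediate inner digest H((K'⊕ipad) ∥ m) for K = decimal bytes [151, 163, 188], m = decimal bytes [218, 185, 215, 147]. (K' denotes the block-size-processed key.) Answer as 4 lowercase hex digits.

055f

Key decimal bytes [151, 163, 188] = 97 a3 bc is 3 bytes ≤ B = 6; zero-pad to 6 bytes: K' = 97 a3 bc 00 00 00.
K' ⊕ ipad = a1 95 8a 36 36 36.
Inner input = a1 95 8a 36 36 36 ∥ da b9 d7 93.
Inner hash: sum = 161+149+138+54+54+54+218+185+215+147 = 1375 → 05 5f.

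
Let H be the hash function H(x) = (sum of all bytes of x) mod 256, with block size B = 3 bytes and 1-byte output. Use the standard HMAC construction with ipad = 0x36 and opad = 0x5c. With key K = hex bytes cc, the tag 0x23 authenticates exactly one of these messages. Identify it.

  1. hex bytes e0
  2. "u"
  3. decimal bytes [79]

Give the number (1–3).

Key hex bytes cc is 1 byte ≤ B = 3; zero-pad to 3 bytes: K' = cc 00 00.
K' ⊕ ipad = fa 36 36; K' ⊕ opad = 90 5c 5c.
m1: inner = H(fa 36 36 e0) = 46; tag = H(90 5c 5c 46) = 8e
m2: inner = H(fa 36 36 75) = db; tag = H(90 5c 5c db) = 23 ← matches
m3: inner = H(fa 36 36 4f) = b5; tag = H(90 5c 5c b5) = fd

2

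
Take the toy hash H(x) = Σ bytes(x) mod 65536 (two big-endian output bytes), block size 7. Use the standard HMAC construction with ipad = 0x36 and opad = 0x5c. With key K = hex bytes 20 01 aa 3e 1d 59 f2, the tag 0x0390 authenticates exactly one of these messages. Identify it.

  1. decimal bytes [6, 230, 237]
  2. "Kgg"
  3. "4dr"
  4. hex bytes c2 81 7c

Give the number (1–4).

2

Key hex bytes 20 01 aa 3e 1d 59 f2 is exactly B = 7 bytes: K' = 20 01 aa 3e 1d 59 f2.
K' ⊕ ipad = 16 37 9c 08 2b 6f c4; K' ⊕ opad = 7c 5d f6 62 41 05 ae.
m1: inner = H(16 37 9c 08 2b 6f c4 06 e6 ed) = 04 28; tag = H(7c 5d f6 62 41 05 ae 04 28) = 0351
m2: inner = H(16 37 9c 08 2b 6f c4 4b 67 67) = 03 68; tag = H(7c 5d f6 62 41 05 ae 03 68) = 0390 ← matches
m3: inner = H(16 37 9c 08 2b 6f c4 34 64 72) = 03 59; tag = H(7c 5d f6 62 41 05 ae 03 59) = 0381
m4: inner = H(16 37 9c 08 2b 6f c4 c2 81 7c) = 04 0e; tag = H(7c 5d f6 62 41 05 ae 04 0e) = 0337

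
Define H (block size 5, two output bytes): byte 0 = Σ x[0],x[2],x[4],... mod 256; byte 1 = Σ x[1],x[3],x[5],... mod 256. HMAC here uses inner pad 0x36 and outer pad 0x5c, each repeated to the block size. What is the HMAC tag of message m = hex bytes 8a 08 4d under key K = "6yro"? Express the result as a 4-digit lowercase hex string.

73da

Key "6yro" = 36 79 72 6f is 4 bytes ≤ B = 5; zero-pad to 5 bytes: K' = 36 79 72 6f 00.
K' ⊕ ipad = 00 4f 44 59 36.  K' ⊕ opad = 6a 25 2e 33 5c.
Inner input = (K'⊕ipad) ∥ m = 00 4f 44 59 36 ∥ 8a 08 4d.
Inner hash: even-index sum = 130 mod 256 = 130; odd-index sum = 383 mod 256 = 127 → 82 7f.
Outer input = (K'⊕opad) ∥ inner = 6a 25 2e 33 5c ∥ 82 7f.
Outer hash (tag): even-index sum = 371 mod 256 = 115; odd-index sum = 218 mod 256 = 218 → 73 da.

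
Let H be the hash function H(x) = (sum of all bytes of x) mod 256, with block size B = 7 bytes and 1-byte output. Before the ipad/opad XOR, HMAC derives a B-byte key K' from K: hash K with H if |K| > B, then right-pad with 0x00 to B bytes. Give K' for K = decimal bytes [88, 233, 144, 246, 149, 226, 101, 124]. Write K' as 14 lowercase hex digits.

|K| = 8 > B = 7, so first hash the key.
H(K): sum = 88+233+144+246+149+226+101+124 = 1311; mod 256 = 31 → 1f.
Zero-pad H(K) = 1f to 7 bytes: K' = 1f 00 00 00 00 00 00.

1f000000000000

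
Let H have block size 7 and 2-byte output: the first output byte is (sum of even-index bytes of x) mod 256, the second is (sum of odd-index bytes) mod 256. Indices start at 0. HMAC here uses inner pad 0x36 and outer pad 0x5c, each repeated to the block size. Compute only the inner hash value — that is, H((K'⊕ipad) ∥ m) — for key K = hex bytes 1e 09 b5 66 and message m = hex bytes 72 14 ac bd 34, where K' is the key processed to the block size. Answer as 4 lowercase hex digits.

Key hex bytes 1e 09 b5 66 is 4 bytes ≤ B = 7; zero-pad to 7 bytes: K' = 1e 09 b5 66 00 00 00.
K' ⊕ ipad = 28 3f 83 50 36 36 36.
Inner input = 28 3f 83 50 36 36 36 ∥ 72 14 ac bd 34.
Inner hash: even-index sum = 488 mod 256 = 232; odd-index sum = 535 mod 256 = 23 → e8 17.

e817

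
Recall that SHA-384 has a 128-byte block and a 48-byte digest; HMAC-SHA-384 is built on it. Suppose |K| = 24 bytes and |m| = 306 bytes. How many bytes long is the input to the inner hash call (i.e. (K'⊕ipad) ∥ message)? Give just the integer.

434

Key is 24 ≤ 128 bytes, zero-padded: |K'| = 128.
Inner input = (K'⊕ipad) ∥ m → 128 + 306 = 434 bytes.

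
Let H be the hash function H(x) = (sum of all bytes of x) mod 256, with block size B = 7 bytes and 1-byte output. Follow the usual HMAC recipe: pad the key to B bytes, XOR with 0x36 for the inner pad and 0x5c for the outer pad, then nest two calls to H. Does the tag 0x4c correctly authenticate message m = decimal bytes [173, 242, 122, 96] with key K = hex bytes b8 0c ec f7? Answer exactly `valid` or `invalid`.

invalid

Key hex bytes b8 0c ec f7 is 4 bytes ≤ B = 7; zero-pad to 7 bytes: K' = b8 0c ec f7 00 00 00.
K' ⊕ ipad = 8e 3a da c1 36 36 36; K' ⊕ opad = e4 50 b0 ab 5c 5c 5c.
Inner hash: sum = 142+58+218+193+54+54+54+173+242+122+96 = 1406; mod 256 = 126 → 7e.
Outer hash (recomputed tag): sum = 228+80+176+171+92+92+92+126 = 1057; mod 256 = 33 → 21.
Recomputed tag = 21; claimed = 4c → mismatch.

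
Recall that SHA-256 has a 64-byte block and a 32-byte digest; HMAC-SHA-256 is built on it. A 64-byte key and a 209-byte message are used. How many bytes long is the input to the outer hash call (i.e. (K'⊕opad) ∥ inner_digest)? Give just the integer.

96

Key is 64 ≤ 64 bytes, zero-padded: |K'| = 64.
Outer input = (K'⊕opad) ∥ H(inner) → 64 + 32 = 96 bytes.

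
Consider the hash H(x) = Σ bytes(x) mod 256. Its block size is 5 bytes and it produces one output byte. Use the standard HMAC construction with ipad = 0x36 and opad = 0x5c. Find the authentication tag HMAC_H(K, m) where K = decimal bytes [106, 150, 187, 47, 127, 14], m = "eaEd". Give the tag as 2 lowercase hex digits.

Key decimal bytes [106, 150, 187, 47, 127, 14] = 6a 96 bb 2f 7f 0e is 6 bytes > B = 5, so hash it first: H(key) = 77, then zero-pad to 5 bytes: K' = 77 00 00 00 00.
K' ⊕ ipad = 41 36 36 36 36.  K' ⊕ opad = 2b 5c 5c 5c 5c.
Inner input = (K'⊕ipad) ∥ m = 41 36 36 36 36 ∥ 65 61 45 64.
Inner hash: sum = 65+54+54+54+54+101+97+69+100 = 648; mod 256 = 136 → 88.
Outer input = (K'⊕opad) ∥ inner = 2b 5c 5c 5c 5c ∥ 88.
Outer hash (tag): sum = 43+92+92+92+92+136 = 547; mod 256 = 35 → 23.

23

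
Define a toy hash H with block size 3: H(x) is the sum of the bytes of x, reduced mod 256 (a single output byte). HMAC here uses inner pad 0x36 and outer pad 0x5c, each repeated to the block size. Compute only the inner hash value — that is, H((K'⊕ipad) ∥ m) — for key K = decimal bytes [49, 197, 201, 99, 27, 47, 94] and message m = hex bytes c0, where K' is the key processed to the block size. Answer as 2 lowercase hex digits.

Key decimal bytes [49, 197, 201, 99, 27, 47, 94] = 31 c5 c9 63 1b 2f 5e is 7 bytes > B = 3, so hash it first: H(key) = ca, then zero-pad to 3 bytes: K' = ca 00 00.
K' ⊕ ipad = fc 36 36.
Inner input = fc 36 36 ∥ c0.
Inner hash: sum = 252+54+54+192 = 552; mod 256 = 40 → 28.

28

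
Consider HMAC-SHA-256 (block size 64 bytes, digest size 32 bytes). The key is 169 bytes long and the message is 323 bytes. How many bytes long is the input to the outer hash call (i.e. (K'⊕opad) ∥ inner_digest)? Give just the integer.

96

Key is 169 > 64 bytes, so it is hashed to 32 bytes then zero-padded to 64: |K'| = 64.
Outer input = (K'⊕opad) ∥ H(inner) → 64 + 32 = 96 bytes.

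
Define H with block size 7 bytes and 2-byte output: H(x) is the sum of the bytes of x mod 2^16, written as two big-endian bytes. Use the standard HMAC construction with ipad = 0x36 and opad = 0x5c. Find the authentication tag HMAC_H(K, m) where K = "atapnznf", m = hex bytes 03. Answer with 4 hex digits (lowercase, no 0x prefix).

0304

Key "atapnznf" = 61 74 61 70 6e 7a 6e 66 is 8 bytes > B = 7, so hash it first: H(key) = 03 62, then zero-pad to 7 bytes: K' = 03 62 00 00 00 00 00.
K' ⊕ ipad = 35 54 36 36 36 36 36.  K' ⊕ opad = 5f 3e 5c 5c 5c 5c 5c.
Inner input = (K'⊕ipad) ∥ m = 35 54 36 36 36 36 36 ∥ 03.
Inner hash: sum = 53+84+54+54+54+54+54+3 = 410 → 01 9a.
Outer input = (K'⊕opad) ∥ inner = 5f 3e 5c 5c 5c 5c 5c ∥ 01 9a.
Outer hash (tag): sum = 95+62+92+92+92+92+92+1+154 = 772 → 03 04.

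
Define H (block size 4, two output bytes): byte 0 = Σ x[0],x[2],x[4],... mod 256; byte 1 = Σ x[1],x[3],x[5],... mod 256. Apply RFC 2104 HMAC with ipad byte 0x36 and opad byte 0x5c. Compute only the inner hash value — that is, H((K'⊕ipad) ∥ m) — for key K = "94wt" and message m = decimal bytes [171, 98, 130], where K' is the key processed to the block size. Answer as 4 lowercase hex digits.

7da6

Key "94wt" = 39 34 77 74 is exactly B = 4 bytes: K' = 39 34 77 74.
K' ⊕ ipad = 0f 02 41 42.
Inner input = 0f 02 41 42 ∥ ab 62 82.
Inner hash: even-index sum = 381 mod 256 = 125; odd-index sum = 166 mod 256 = 166 → 7d a6.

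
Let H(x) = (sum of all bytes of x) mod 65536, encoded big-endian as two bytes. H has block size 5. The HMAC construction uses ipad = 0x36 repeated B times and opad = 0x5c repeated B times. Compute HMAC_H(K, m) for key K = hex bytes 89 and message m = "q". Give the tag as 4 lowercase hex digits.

024f

Key hex bytes 89 is 1 byte ≤ B = 5; zero-pad to 5 bytes: K' = 89 00 00 00 00.
K' ⊕ ipad = bf 36 36 36 36.  K' ⊕ opad = d5 5c 5c 5c 5c.
Inner input = (K'⊕ipad) ∥ m = bf 36 36 36 36 ∥ 71.
Inner hash: sum = 191+54+54+54+54+113 = 520 → 02 08.
Outer input = (K'⊕opad) ∥ inner = d5 5c 5c 5c 5c ∥ 02 08.
Outer hash (tag): sum = 213+92+92+92+92+2+8 = 591 → 02 4f.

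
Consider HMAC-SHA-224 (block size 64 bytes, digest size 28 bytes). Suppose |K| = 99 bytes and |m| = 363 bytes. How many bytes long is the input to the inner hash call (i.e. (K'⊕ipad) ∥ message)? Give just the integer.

427

Key is 99 > 64 bytes, so it is hashed to 28 bytes then zero-padded to 64: |K'| = 64.
Inner input = (K'⊕ipad) ∥ m → 64 + 363 = 427 bytes.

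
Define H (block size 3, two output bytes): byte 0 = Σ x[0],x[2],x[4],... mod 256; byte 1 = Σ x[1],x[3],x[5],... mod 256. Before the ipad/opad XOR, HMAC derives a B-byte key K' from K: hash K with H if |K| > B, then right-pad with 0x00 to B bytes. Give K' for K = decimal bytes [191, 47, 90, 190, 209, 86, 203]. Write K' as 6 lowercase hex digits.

b54300

|K| = 7 > B = 3, so first hash the key.
H(K): even-index sum = 693 mod 256 = 181; odd-index sum = 323 mod 256 = 67 → b5 43.
Zero-pad H(K) = b5 43 to 3 bytes: K' = b5 43 00.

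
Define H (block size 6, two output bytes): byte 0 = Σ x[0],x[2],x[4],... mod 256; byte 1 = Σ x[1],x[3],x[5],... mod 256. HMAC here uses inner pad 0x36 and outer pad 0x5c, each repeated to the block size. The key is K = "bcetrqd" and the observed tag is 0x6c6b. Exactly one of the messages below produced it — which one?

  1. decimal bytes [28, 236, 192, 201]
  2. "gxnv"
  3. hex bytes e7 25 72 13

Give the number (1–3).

Key "bcetrqd" = 62 63 65 74 72 71 64 is 7 bytes > B = 6, so hash it first: H(key) = 9d 48, then zero-pad to 6 bytes: K' = 9d 48 00 00 00 00.
K' ⊕ ipad = ab 7e 36 36 36 36; K' ⊕ opad = c1 14 5c 5c 5c 5c.
m1: inner = H(ab 7e 36 36 36 36 1c ec c0 c9) = f3 9f; tag = H(c1 14 5c 5c 5c 5c f3 9f) = 6c6b ← matches
m2: inner = H(ab 7e 36 36 36 36 67 78 6e 76) = ec d8; tag = H(c1 14 5c 5c 5c 5c ec d8) = 65a4
m3: inner = H(ab 7e 36 36 36 36 e7 25 72 13) = 70 22; tag = H(c1 14 5c 5c 5c 5c 70 22) = e9ee

1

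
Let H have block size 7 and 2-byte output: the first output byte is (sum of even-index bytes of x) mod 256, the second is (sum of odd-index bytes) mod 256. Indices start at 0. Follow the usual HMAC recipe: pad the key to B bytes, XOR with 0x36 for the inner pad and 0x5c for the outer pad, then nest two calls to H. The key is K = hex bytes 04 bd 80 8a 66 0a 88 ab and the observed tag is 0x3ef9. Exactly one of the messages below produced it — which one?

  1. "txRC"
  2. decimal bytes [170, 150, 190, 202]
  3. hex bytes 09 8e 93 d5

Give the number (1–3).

1

Key hex bytes 04 bd 80 8a 66 0a 88 ab is 8 bytes > B = 7, so hash it first: H(key) = 72 fc, then zero-pad to 7 bytes: K' = 72 fc 00 00 00 00 00.
K' ⊕ ipad = 44 ca 36 36 36 36 36; K' ⊕ opad = 2e a0 5c 5c 5c 5c 5c.
m1: inner = H(44 ca 36 36 36 36 36 74 78 52 43) = a1 fc; tag = H(2e a0 5c 5c 5c 5c 5c a1 fc) = 3ef9 ← matches
m2: inner = H(44 ca 36 36 36 36 36 aa 96 be ca) = 46 9e; tag = H(2e a0 5c 5c 5c 5c 5c 46 9e) = e09e
m3: inner = H(44 ca 36 36 36 36 36 09 8e 93 d5) = 49 d2; tag = H(2e a0 5c 5c 5c 5c 5c 49 d2) = 14a1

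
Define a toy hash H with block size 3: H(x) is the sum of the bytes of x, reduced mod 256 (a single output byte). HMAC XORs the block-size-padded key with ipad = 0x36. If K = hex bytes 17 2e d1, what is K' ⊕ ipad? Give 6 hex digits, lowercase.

2118e7

Key hex bytes 17 2e d1 is exactly B = 3 bytes: K' = 17 2e d1.
XOR each byte with 0x36: 17⊕36=21, 2e⊕36=18, d1⊕36=e7.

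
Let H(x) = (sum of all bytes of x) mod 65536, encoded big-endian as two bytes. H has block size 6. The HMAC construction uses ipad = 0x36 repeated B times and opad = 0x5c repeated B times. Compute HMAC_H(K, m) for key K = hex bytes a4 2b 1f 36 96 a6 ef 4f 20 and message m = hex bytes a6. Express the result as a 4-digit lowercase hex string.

Key hex bytes a4 2b 1f 36 96 a6 ef 4f 20 is 9 bytes > B = 6, so hash it first: H(key) = 03 be, then zero-pad to 6 bytes: K' = 03 be 00 00 00 00.
K' ⊕ ipad = 35 88 36 36 36 36.  K' ⊕ opad = 5f e2 5c 5c 5c 5c.
Inner input = (K'⊕ipad) ∥ m = 35 88 36 36 36 36 ∥ a6.
Inner hash: sum = 53+136+54+54+54+54+166 = 571 → 02 3b.
Outer input = (K'⊕opad) ∥ inner = 5f e2 5c 5c 5c 5c ∥ 02 3b.
Outer hash (tag): sum = 95+226+92+92+92+92+2+59 = 750 → 02 ee.

02ee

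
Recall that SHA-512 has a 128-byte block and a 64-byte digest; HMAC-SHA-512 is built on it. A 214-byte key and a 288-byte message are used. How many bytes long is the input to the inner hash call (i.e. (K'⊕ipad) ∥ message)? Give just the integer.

Key is 214 > 128 bytes, so it is hashed to 64 bytes then zero-padded to 128: |K'| = 128.
Inner input = (K'⊕ipad) ∥ m → 128 + 288 = 416 bytes.

416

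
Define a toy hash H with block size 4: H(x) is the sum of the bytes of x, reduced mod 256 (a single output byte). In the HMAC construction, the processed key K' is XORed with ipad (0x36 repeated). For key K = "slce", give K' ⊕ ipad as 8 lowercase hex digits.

Key "slce" = 73 6c 63 65 is exactly B = 4 bytes: K' = 73 6c 63 65.
XOR each byte with 0x36: 73⊕36=45, 6c⊕36=5a, 63⊕36=55, 65⊕36=53.

455a5553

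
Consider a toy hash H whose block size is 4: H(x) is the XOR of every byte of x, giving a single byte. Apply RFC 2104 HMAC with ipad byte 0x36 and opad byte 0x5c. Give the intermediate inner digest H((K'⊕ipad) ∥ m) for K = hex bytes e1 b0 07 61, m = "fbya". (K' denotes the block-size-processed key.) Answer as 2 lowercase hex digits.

2b

Key hex bytes e1 b0 07 61 is exactly B = 4 bytes: K' = e1 b0 07 61.
K' ⊕ ipad = d7 86 31 57.
Inner input = d7 86 31 57 ∥ 66 62 79 61.
Inner hash: XOR d7⊕86⊕31⊕57⊕66⊕62⊕79⊕61 = 2b.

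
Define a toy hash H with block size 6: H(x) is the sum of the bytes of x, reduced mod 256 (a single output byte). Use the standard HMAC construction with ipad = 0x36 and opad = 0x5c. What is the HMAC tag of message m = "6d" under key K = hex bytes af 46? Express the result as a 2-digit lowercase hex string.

Key hex bytes af 46 is 2 bytes ≤ B = 6; zero-pad to 6 bytes: K' = af 46 00 00 00 00.
K' ⊕ ipad = 99 70 36 36 36 36.  K' ⊕ opad = f3 1a 5c 5c 5c 5c.
Inner input = (K'⊕ipad) ∥ m = 99 70 36 36 36 36 ∥ 36 64.
Inner hash: sum = 153+112+54+54+54+54+54+100 = 635; mod 256 = 123 → 7b.
Outer input = (K'⊕opad) ∥ inner = f3 1a 5c 5c 5c 5c ∥ 7b.
Outer hash (tag): sum = 243+26+92+92+92+92+123 = 760; mod 256 = 248 → f8.

f8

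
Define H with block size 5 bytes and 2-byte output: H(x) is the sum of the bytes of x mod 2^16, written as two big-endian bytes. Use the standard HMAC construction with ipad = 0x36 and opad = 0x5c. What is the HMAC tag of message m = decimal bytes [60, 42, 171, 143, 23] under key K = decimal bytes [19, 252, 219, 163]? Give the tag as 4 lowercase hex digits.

0333

Key decimal bytes [19, 252, 219, 163] = 13 fc db a3 is 4 bytes ≤ B = 5; zero-pad to 5 bytes: K' = 13 fc db a3 00.
K' ⊕ ipad = 25 ca ed 95 36.  K' ⊕ opad = 4f a0 87 ff 5c.
Inner input = (K'⊕ipad) ∥ m = 25 ca ed 95 36 ∥ 3c 2a ab 8f 17.
Inner hash: sum = 37+202+237+149+54+60+42+171+143+23 = 1118 → 04 5e.
Outer input = (K'⊕opad) ∥ inner = 4f a0 87 ff 5c ∥ 04 5e.
Outer hash (tag): sum = 79+160+135+255+92+4+94 = 819 → 03 33.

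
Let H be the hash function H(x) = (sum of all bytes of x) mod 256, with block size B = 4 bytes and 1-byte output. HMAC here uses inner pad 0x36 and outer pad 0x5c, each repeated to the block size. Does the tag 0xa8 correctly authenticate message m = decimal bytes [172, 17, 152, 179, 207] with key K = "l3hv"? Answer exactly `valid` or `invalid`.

invalid

Key "l3hv" = 6c 33 68 76 is exactly B = 4 bytes: K' = 6c 33 68 76.
K' ⊕ ipad = 5a 05 5e 40; K' ⊕ opad = 30 6f 34 2a.
Inner hash: sum = 90+5+94+64+172+17+152+179+207 = 980; mod 256 = 212 → d4.
Outer hash (recomputed tag): sum = 48+111+52+42+212 = 465; mod 256 = 209 → d1.
Recomputed tag = d1; claimed = a8 → mismatch.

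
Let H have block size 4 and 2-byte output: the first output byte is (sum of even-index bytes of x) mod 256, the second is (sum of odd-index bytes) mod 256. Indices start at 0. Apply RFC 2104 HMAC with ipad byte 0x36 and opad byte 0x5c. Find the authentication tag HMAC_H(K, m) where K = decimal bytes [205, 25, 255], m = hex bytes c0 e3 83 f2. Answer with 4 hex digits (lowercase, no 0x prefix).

3bdb

Key decimal bytes [205, 25, 255] = cd 19 ff is 3 bytes ≤ B = 4; zero-pad to 4 bytes: K' = cd 19 ff 00.
K' ⊕ ipad = fb 2f c9 36.  K' ⊕ opad = 91 45 a3 5c.
Inner input = (K'⊕ipad) ∥ m = fb 2f c9 36 ∥ c0 e3 83 f2.
Inner hash: even-index sum = 775 mod 256 = 7; odd-index sum = 570 mod 256 = 58 → 07 3a.
Outer input = (K'⊕opad) ∥ inner = 91 45 a3 5c ∥ 07 3a.
Outer hash (tag): even-index sum = 315 mod 256 = 59; odd-index sum = 219 mod 256 = 219 → 3b db.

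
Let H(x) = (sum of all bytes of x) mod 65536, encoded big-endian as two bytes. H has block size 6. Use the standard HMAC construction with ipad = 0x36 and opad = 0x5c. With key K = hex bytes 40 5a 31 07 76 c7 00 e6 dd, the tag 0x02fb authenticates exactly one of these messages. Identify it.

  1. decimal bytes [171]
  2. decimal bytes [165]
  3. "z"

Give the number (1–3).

1

Key hex bytes 40 5a 31 07 76 c7 00 e6 dd is 9 bytes > B = 6, so hash it first: H(key) = 03 d2, then zero-pad to 6 bytes: K' = 03 d2 00 00 00 00.
K' ⊕ ipad = 35 e4 36 36 36 36; K' ⊕ opad = 5f 8e 5c 5c 5c 5c.
m1: inner = H(35 e4 36 36 36 36 ab) = 02 9c; tag = H(5f 8e 5c 5c 5c 5c 02 9c) = 02fb ← matches
m2: inner = H(35 e4 36 36 36 36 a5) = 02 96; tag = H(5f 8e 5c 5c 5c 5c 02 96) = 02f5
m3: inner = H(35 e4 36 36 36 36 7a) = 02 6b; tag = H(5f 8e 5c 5c 5c 5c 02 6b) = 02ca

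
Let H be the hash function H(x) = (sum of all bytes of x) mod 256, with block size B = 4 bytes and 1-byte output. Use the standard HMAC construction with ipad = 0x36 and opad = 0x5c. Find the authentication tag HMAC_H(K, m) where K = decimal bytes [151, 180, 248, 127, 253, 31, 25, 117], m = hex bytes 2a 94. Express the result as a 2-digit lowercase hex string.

fe

Key decimal bytes [151, 180, 248, 127, 253, 31, 25, 117] = 97 b4 f8 7f fd 1f 19 75 is 8 bytes > B = 4, so hash it first: H(key) = 6c, then zero-pad to 4 bytes: K' = 6c 00 00 00.
K' ⊕ ipad = 5a 36 36 36.  K' ⊕ opad = 30 5c 5c 5c.
Inner input = (K'⊕ipad) ∥ m = 5a 36 36 36 ∥ 2a 94.
Inner hash: sum = 90+54+54+54+42+148 = 442; mod 256 = 186 → ba.
Outer input = (K'⊕opad) ∥ inner = 30 5c 5c 5c ∥ ba.
Outer hash (tag): sum = 48+92+92+92+186 = 510; mod 256 = 254 → fe.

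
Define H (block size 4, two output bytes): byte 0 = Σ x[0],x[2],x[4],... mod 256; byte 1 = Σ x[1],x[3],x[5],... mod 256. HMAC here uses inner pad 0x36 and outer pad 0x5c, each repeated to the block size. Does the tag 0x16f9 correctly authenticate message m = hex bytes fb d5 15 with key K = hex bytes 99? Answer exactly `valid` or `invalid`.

valid

Key hex bytes 99 is 1 byte ≤ B = 4; zero-pad to 4 bytes: K' = 99 00 00 00.
K' ⊕ ipad = af 36 36 36; K' ⊕ opad = c5 5c 5c 5c.
Inner hash: even-index sum = 501 mod 256 = 245; odd-index sum = 321 mod 256 = 65 → f5 41.
Outer hash (recomputed tag): even-index sum = 534 mod 256 = 22; odd-index sum = 249 mod 256 = 249 → 16 f9.
Recomputed tag = 16f9; claimed = 16f9 → match.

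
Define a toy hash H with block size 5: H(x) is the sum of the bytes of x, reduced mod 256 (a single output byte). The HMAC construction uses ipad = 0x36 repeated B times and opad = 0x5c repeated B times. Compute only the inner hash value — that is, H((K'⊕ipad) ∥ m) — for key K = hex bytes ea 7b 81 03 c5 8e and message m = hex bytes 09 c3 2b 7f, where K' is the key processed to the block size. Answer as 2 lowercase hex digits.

58

Key hex bytes ea 7b 81 03 c5 8e is 6 bytes > B = 5, so hash it first: H(key) = 3c, then zero-pad to 5 bytes: K' = 3c 00 00 00 00.
K' ⊕ ipad = 0a 36 36 36 36.
Inner input = 0a 36 36 36 36 ∥ 09 c3 2b 7f.
Inner hash: sum = 10+54+54+54+54+9+195+43+127 = 600; mod 256 = 88 → 58.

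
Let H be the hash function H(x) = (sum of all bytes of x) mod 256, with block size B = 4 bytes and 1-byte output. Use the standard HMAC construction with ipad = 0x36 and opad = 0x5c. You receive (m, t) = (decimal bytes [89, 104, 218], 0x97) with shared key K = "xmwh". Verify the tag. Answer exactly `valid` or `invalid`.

Key "xmwh" = 78 6d 77 68 is exactly B = 4 bytes: K' = 78 6d 77 68.
K' ⊕ ipad = 4e 5b 41 5e; K' ⊕ opad = 24 31 2b 34.
Inner hash: sum = 78+91+65+94+89+104+218 = 739; mod 256 = 227 → e3.
Outer hash (recomputed tag): sum = 36+49+43+52+227 = 407; mod 256 = 151 → 97.
Recomputed tag = 97; claimed = 97 → match.

valid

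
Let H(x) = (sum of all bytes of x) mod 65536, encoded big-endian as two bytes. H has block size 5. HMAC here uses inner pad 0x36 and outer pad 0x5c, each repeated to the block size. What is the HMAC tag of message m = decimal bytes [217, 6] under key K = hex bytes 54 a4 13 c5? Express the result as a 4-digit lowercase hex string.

Key hex bytes 54 a4 13 c5 is 4 bytes ≤ B = 5; zero-pad to 5 bytes: K' = 54 a4 13 c5 00.
K' ⊕ ipad = 62 92 25 f3 36.  K' ⊕ opad = 08 f8 4f 99 5c.
Inner input = (K'⊕ipad) ∥ m = 62 92 25 f3 36 ∥ d9 06.
Inner hash: sum = 98+146+37+243+54+217+6 = 801 → 03 21.
Outer input = (K'⊕opad) ∥ inner = 08 f8 4f 99 5c ∥ 03 21.
Outer hash (tag): sum = 8+248+79+153+92+3+33 = 616 → 02 68.

0268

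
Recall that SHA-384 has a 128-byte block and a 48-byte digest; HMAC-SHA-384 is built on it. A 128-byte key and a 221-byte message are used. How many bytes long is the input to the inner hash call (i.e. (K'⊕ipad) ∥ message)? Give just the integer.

Key is 128 ≤ 128 bytes, zero-padded: |K'| = 128.
Inner input = (K'⊕ipad) ∥ m → 128 + 221 = 349 bytes.

349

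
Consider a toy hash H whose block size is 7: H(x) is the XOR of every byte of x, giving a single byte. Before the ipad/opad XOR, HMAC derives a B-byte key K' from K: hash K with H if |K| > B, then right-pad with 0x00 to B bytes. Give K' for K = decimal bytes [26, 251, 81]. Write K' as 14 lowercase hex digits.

Key decimal bytes [26, 251, 81] = 1a fb 51 is 3 bytes ≤ B = 7; zero-pad to 7 bytes: K' = 1a fb 51 00 00 00 00.

1afb5100000000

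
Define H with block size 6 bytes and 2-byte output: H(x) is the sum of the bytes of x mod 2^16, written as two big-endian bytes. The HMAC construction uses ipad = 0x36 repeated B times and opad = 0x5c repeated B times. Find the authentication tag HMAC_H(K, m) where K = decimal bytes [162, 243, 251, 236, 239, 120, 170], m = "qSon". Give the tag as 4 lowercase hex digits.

0304

Key decimal bytes [162, 243, 251, 236, 239, 120, 170] = a2 f3 fb ec ef 78 aa is 7 bytes > B = 6, so hash it first: H(key) = 05 8d, then zero-pad to 6 bytes: K' = 05 8d 00 00 00 00.
K' ⊕ ipad = 33 bb 36 36 36 36.  K' ⊕ opad = 59 d1 5c 5c 5c 5c.
Inner input = (K'⊕ipad) ∥ m = 33 bb 36 36 36 36 ∥ 71 53 6f 6e.
Inner hash: sum = 51+187+54+54+54+54+113+83+111+110 = 871 → 03 67.
Outer input = (K'⊕opad) ∥ inner = 59 d1 5c 5c 5c 5c ∥ 03 67.
Outer hash (tag): sum = 89+209+92+92+92+92+3+103 = 772 → 03 04.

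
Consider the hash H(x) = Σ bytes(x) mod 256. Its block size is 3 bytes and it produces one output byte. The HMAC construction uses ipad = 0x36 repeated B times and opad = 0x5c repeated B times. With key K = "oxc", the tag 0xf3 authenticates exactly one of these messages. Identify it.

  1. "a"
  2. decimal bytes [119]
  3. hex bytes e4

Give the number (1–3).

Key "oxc" = 6f 78 63 is exactly B = 3 bytes: K' = 6f 78 63.
K' ⊕ ipad = 59 4e 55; K' ⊕ opad = 33 24 3f.
m1: inner = H(59 4e 55 61) = 5d; tag = H(33 24 3f 5d) = f3 ← matches
m2: inner = H(59 4e 55 77) = 73; tag = H(33 24 3f 73) = 09
m3: inner = H(59 4e 55 e4) = e0; tag = H(33 24 3f e0) = 76

1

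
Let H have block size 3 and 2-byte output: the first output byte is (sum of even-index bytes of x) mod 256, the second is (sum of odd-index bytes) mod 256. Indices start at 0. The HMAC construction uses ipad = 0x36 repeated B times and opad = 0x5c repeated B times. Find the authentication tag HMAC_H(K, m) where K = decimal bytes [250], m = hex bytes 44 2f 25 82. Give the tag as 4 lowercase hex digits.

Key decimal bytes [250] = fa is 1 byte ≤ B = 3; zero-pad to 3 bytes: K' = fa 00 00.
K' ⊕ ipad = cc 36 36.  K' ⊕ opad = a6 5c 5c.
Inner input = (K'⊕ipad) ∥ m = cc 36 36 ∥ 44 2f 25 82.
Inner hash: even-index sum = 435 mod 256 = 179; odd-index sum = 159 mod 256 = 159 → b3 9f.
Outer input = (K'⊕opad) ∥ inner = a6 5c 5c ∥ b3 9f.
Outer hash (tag): even-index sum = 417 mod 256 = 161; odd-index sum = 271 mod 256 = 15 → a1 0f.

a10f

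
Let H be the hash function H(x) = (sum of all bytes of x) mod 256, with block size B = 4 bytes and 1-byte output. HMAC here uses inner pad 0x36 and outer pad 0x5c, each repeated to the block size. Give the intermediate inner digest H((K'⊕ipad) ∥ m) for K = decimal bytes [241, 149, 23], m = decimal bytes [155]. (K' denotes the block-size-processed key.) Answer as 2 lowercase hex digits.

5c

Key decimal bytes [241, 149, 23] = f1 95 17 is 3 bytes ≤ B = 4; zero-pad to 4 bytes: K' = f1 95 17 00.
K' ⊕ ipad = c7 a3 21 36.
Inner input = c7 a3 21 36 ∥ 9b.
Inner hash: sum = 199+163+33+54+155 = 604; mod 256 = 92 → 5c.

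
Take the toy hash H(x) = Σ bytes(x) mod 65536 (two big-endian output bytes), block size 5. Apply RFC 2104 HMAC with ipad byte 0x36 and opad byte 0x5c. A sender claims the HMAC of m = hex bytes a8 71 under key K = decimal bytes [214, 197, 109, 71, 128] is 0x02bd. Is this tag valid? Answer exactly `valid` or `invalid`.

Key decimal bytes [214, 197, 109, 71, 128] = d6 c5 6d 47 80 is exactly B = 5 bytes: K' = d6 c5 6d 47 80.
K' ⊕ ipad = e0 f3 5b 71 b6; K' ⊕ opad = 8a 99 31 1b dc.
Inner hash: sum = 224+243+91+113+182+168+113 = 1134 → 04 6e.
Outer hash (recomputed tag): sum = 138+153+49+27+220+4+110 = 701 → 02 bd.
Recomputed tag = 02bd; claimed = 02bd → match.

valid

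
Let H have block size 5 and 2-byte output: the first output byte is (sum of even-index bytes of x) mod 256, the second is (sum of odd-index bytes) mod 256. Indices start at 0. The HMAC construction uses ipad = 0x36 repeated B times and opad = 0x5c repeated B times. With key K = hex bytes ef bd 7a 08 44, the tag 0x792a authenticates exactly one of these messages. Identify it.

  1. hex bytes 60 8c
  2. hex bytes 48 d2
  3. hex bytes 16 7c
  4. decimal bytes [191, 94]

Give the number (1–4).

Key hex bytes ef bd 7a 08 44 is exactly B = 5 bytes: K' = ef bd 7a 08 44.
K' ⊕ ipad = d9 8b 4c 3e 72; K' ⊕ opad = b3 e1 26 54 18.
m1: inner = H(d9 8b 4c 3e 72 60 8c) = 23 29; tag = H(b3 e1 26 54 18 23 29) = 1a58
m2: inner = H(d9 8b 4c 3e 72 48 d2) = 69 11; tag = H(b3 e1 26 54 18 69 11) = 029e
m3: inner = H(d9 8b 4c 3e 72 16 7c) = 13 df; tag = H(b3 e1 26 54 18 13 df) = d048
m4: inner = H(d9 8b 4c 3e 72 bf 5e) = f5 88; tag = H(b3 e1 26 54 18 f5 88) = 792a ← matches

4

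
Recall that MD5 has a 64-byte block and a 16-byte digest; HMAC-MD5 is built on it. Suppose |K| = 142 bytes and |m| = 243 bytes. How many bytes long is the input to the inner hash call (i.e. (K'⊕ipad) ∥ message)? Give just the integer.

Key is 142 > 64 bytes, so it is hashed to 16 bytes then zero-padded to 64: |K'| = 64.
Inner input = (K'⊕ipad) ∥ m → 64 + 243 = 307 bytes.

307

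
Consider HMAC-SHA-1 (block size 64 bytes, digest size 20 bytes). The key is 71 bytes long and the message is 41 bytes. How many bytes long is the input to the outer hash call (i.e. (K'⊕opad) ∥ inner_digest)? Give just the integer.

Key is 71 > 64 bytes, so it is hashed to 20 bytes then zero-padded to 64: |K'| = 64.
Outer input = (K'⊕opad) ∥ H(inner) → 64 + 20 = 84 bytes.

84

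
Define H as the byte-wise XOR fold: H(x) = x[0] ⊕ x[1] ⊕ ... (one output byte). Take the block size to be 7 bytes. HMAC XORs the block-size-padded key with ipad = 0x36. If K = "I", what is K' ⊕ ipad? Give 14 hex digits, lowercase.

Key "I" = 49 is 1 byte ≤ B = 7; zero-pad to 7 bytes: K' = 49 00 00 00 00 00 00.
XOR each byte with 0x36: 49⊕36=7f, 00⊕36=36, 00⊕36=36, 00⊕36=36, 00⊕36=36, 00⊕36=36, 00⊕36=36.

7f363636363636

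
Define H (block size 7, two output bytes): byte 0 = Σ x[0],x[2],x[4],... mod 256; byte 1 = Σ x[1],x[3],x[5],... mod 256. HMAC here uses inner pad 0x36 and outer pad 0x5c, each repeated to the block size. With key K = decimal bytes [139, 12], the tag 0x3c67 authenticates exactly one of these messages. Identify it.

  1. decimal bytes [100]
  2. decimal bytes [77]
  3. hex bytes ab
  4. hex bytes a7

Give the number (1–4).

3

Key decimal bytes [139, 12] = 8b 0c is 2 bytes ≤ B = 7; zero-pad to 7 bytes: K' = 8b 0c 00 00 00 00 00.
K' ⊕ ipad = bd 3a 36 36 36 36 36; K' ⊕ opad = d7 50 5c 5c 5c 5c 5c.
m1: inner = H(bd 3a 36 36 36 36 36 64) = 5f 0a; tag = H(d7 50 5c 5c 5c 5c 5c 5f 0a) = f567
m2: inner = H(bd 3a 36 36 36 36 36 4d) = 5f f3; tag = H(d7 50 5c 5c 5c 5c 5c 5f f3) = de67
m3: inner = H(bd 3a 36 36 36 36 36 ab) = 5f 51; tag = H(d7 50 5c 5c 5c 5c 5c 5f 51) = 3c67 ← matches
m4: inner = H(bd 3a 36 36 36 36 36 a7) = 5f 4d; tag = H(d7 50 5c 5c 5c 5c 5c 5f 4d) = 3867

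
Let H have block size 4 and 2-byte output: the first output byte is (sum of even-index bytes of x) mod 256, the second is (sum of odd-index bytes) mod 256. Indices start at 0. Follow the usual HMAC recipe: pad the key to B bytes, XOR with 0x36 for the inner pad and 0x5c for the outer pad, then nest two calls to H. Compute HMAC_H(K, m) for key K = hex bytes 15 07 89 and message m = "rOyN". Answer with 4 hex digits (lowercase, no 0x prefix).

Key hex bytes 15 07 89 is 3 bytes ≤ B = 4; zero-pad to 4 bytes: K' = 15 07 89 00.
K' ⊕ ipad = 23 31 bf 36.  K' ⊕ opad = 49 5b d5 5c.
Inner input = (K'⊕ipad) ∥ m = 23 31 bf 36 ∥ 72 4f 79 4e.
Inner hash: even-index sum = 461 mod 256 = 205; odd-index sum = 260 mod 256 = 4 → cd 04.
Outer input = (K'⊕opad) ∥ inner = 49 5b d5 5c ∥ cd 04.
Outer hash (tag): even-index sum = 491 mod 256 = 235; odd-index sum = 187 mod 256 = 187 → eb bb.

ebbb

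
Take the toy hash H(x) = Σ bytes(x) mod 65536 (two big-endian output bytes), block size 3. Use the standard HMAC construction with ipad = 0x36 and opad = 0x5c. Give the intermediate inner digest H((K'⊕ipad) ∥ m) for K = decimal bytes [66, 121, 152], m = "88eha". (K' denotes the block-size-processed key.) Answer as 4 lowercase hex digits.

Key decimal bytes [66, 121, 152] = 42 79 98 is exactly B = 3 bytes: K' = 42 79 98.
K' ⊕ ipad = 74 4f ae.
Inner input = 74 4f ae ∥ 38 38 65 68 61.
Inner hash: sum = 116+79+174+56+56+101+104+97 = 783 → 03 0f.

030f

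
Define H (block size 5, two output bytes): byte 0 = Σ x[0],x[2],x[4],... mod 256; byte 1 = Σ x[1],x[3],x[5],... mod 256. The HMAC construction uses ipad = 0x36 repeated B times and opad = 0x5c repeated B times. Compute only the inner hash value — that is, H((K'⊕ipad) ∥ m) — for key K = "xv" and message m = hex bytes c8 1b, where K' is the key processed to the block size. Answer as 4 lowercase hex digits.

d53e

Key "xv" = 78 76 is 2 bytes ≤ B = 5; zero-pad to 5 bytes: K' = 78 76 00 00 00.
K' ⊕ ipad = 4e 40 36 36 36.
Inner input = 4e 40 36 36 36 ∥ c8 1b.
Inner hash: even-index sum = 213 mod 256 = 213; odd-index sum = 318 mod 256 = 62 → d5 3e.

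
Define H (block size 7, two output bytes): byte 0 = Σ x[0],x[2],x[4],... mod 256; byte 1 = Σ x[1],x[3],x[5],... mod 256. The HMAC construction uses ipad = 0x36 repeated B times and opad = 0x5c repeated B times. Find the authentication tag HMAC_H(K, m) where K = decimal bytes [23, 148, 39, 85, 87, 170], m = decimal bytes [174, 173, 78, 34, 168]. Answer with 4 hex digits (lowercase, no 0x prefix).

Key decimal bytes [23, 148, 39, 85, 87, 170] = 17 94 27 55 57 aa is 6 bytes ≤ B = 7; zero-pad to 7 bytes: K' = 17 94 27 55 57 aa 00.
K' ⊕ ipad = 21 a2 11 63 61 9c 36.  K' ⊕ opad = 4b c8 7b 09 0b f6 5c.
Inner input = (K'⊕ipad) ∥ m = 21 a2 11 63 61 9c 36 ∥ ae ad 4e 22 a8.
Inner hash: even-index sum = 408 mod 256 = 152; odd-index sum = 837 mod 256 = 69 → 98 45.
Outer input = (K'⊕opad) ∥ inner = 4b c8 7b 09 0b f6 5c ∥ 98 45.
Outer hash (tag): even-index sum = 370 mod 256 = 114; odd-index sum = 607 mod 256 = 95 → 72 5f.

725f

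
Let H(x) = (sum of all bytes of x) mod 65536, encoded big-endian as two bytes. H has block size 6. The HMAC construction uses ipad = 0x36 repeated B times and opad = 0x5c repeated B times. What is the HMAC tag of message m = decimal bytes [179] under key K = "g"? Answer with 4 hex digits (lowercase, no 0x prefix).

021b

Key "g" = 67 is 1 byte ≤ B = 6; zero-pad to 6 bytes: K' = 67 00 00 00 00 00.
K' ⊕ ipad = 51 36 36 36 36 36.  K' ⊕ opad = 3b 5c 5c 5c 5c 5c.
Inner input = (K'⊕ipad) ∥ m = 51 36 36 36 36 36 ∥ b3.
Inner hash: sum = 81+54+54+54+54+54+179 = 530 → 02 12.
Outer input = (K'⊕opad) ∥ inner = 3b 5c 5c 5c 5c 5c ∥ 02 12.
Outer hash (tag): sum = 59+92+92+92+92+92+2+18 = 539 → 02 1b.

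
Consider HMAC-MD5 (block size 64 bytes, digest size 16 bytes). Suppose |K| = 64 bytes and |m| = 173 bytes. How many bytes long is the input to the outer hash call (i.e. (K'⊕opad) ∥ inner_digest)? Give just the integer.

Key is 64 ≤ 64 bytes, zero-padded: |K'| = 64.
Outer input = (K'⊕opad) ∥ H(inner) → 64 + 16 = 80 bytes.

80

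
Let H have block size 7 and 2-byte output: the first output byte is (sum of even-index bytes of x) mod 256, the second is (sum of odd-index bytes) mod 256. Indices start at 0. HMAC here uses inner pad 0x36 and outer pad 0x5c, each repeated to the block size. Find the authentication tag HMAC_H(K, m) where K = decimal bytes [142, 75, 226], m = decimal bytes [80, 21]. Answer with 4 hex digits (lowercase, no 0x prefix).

Key decimal bytes [142, 75, 226] = 8e 4b e2 is 3 bytes ≤ B = 7; zero-pad to 7 bytes: K' = 8e 4b e2 00 00 00 00.
K' ⊕ ipad = b8 7d d4 36 36 36 36.  K' ⊕ opad = d2 17 be 5c 5c 5c 5c.
Inner input = (K'⊕ipad) ∥ m = b8 7d d4 36 36 36 36 ∥ 50 15.
Inner hash: even-index sum = 525 mod 256 = 13; odd-index sum = 313 mod 256 = 57 → 0d 39.
Outer input = (K'⊕opad) ∥ inner = d2 17 be 5c 5c 5c 5c ∥ 0d 39.
Outer hash (tag): even-index sum = 641 mod 256 = 129; odd-index sum = 220 mod 256 = 220 → 81 dc.

81dc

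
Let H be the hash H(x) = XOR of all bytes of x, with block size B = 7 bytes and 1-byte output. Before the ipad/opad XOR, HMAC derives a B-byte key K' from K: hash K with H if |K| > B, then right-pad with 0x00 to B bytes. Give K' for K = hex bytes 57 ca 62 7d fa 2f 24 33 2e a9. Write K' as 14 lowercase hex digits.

|K| = 10 > B = 7, so first hash the key.
H(K): XOR 57⊕ca⊕62⊕7d⊕fa⊕2f⊕24⊕33⊕2e⊕a9 = c7.
Zero-pad H(K) = c7 to 7 bytes: K' = c7 00 00 00 00 00 00.

c7000000000000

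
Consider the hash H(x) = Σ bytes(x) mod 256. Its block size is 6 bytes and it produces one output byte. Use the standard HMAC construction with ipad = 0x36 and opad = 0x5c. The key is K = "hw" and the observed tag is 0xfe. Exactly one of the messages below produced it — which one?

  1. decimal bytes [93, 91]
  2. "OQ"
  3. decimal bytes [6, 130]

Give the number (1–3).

Key "hw" = 68 77 is 2 bytes ≤ B = 6; zero-pad to 6 bytes: K' = 68 77 00 00 00 00.
K' ⊕ ipad = 5e 41 36 36 36 36; K' ⊕ opad = 34 2b 5c 5c 5c 5c.
m1: inner = H(5e 41 36 36 36 36 5d 5b) = 2f; tag = H(34 2b 5c 5c 5c 5c 2f) = fe ← matches
m2: inner = H(5e 41 36 36 36 36 4f 51) = 17; tag = H(34 2b 5c 5c 5c 5c 17) = e6
m3: inner = H(5e 41 36 36 36 36 06 82) = ff; tag = H(34 2b 5c 5c 5c 5c ff) = ce

1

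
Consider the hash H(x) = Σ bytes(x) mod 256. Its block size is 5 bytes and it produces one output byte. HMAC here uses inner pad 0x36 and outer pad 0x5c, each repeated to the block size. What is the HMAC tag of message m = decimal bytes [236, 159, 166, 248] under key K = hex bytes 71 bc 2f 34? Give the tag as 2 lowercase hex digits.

Key hex bytes 71 bc 2f 34 is 4 bytes ≤ B = 5; zero-pad to 5 bytes: K' = 71 bc 2f 34 00.
K' ⊕ ipad = 47 8a 19 02 36.  K' ⊕ opad = 2d e0 73 68 5c.
Inner input = (K'⊕ipad) ∥ m = 47 8a 19 02 36 ∥ ec 9f a6 f8.
Inner hash: sum = 71+138+25+2+54+236+159+166+248 = 1099; mod 256 = 75 → 4b.
Outer input = (K'⊕opad) ∥ inner = 2d e0 73 68 5c ∥ 4b.
Outer hash (tag): sum = 45+224+115+104+92+75 = 655; mod 256 = 143 → 8f.

8f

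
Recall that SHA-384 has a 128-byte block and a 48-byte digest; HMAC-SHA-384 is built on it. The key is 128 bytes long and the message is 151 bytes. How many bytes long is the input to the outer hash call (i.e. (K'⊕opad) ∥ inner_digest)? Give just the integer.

176

Key is 128 ≤ 128 bytes, zero-padded: |K'| = 128.
Outer input = (K'⊕opad) ∥ H(inner) → 128 + 48 = 176 bytes.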